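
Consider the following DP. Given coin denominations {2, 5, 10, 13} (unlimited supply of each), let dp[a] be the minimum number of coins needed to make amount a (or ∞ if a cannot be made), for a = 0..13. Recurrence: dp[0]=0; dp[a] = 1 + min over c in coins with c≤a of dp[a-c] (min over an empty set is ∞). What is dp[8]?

 a  0  1  2  3  4  5  6  7  8  9 10 11 12 13
dp  0  -  1  -  2  1  3  2  4  3  1  4  2  1
(- denotes ∞ / unreachable)

4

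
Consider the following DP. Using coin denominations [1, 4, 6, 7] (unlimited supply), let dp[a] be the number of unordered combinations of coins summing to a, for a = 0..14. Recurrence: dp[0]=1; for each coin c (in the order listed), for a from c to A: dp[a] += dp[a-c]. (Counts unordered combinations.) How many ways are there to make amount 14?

after  coin     0     1     2     3     4     5     6     7     8     9    10    11    12    13    14
          1     1     1     1     1     1     1     1     1     1     1     1     1     1     1     1
          4     1     1     1     1     2     2     2     2     3     3     3     3     4     4     4
          6     1     1     1     1     2     2     3     3     4     4     5     5     7     7     8
          7     1     1     1     1     2     2     3     4     5     5     6     7     9    10    12

12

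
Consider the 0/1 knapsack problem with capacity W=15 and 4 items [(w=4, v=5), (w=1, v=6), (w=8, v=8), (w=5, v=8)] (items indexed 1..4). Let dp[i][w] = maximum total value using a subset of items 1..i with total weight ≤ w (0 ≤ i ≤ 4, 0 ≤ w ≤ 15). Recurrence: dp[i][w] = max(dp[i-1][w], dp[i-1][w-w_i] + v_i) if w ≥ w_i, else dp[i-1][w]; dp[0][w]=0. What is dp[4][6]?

i\w   0   1   2   3   4   5   6   7   8   9  10  11  12  13  14  15
  0   0   0   0   0   0   0   0   0   0   0   0   0   0   0   0   0
  1   0   0   0   0   5   5   5   5   5   5   5   5   5   5   5   5
  2   0   6   6   6   6  11  11  11  11  11  11  11  11  11  11  11
  3   0   6   6   6   6  11  11  11  11  14  14  14  14  19  19  19
  4   0   6   6   6   6  11  14  14  14  14  19  19  19  19  22  22

14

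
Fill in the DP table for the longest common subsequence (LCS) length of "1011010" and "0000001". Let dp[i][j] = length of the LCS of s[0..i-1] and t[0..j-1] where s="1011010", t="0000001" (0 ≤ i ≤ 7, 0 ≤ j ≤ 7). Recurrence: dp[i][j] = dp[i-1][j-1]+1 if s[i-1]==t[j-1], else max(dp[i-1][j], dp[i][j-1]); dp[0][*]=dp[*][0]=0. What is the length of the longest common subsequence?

3

   ''  0  0  0  0  0  0  1
''  0  0  0  0  0  0  0  0
 1  0  0  0  0  0  0  0  1
 0  0  1  1  1  1  1  1  1
 1  0  1  1  1  1  1  1  2
 1  0  1  1  1  1  1  1  2
 0  0  1  2  2  2  2  2  2
 1  0  1  2  2  2  2  2  3
 0  0  1  2  3  3  3  3  3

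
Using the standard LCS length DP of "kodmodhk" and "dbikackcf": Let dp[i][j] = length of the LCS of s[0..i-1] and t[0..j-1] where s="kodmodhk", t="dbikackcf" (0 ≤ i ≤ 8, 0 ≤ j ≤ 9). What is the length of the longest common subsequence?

   ''  d  b  i  k  a  c  k  c  f
''  0  0  0  0  0  0  0  0  0  0
 k  0  0  0  0  1  1  1  1  1  1
 o  0  0  0  0  1  1  1  1  1  1
 d  0  1  1  1  1  1  1  1  1  1
 m  0  1  1  1  1  1  1  1  1  1
 o  0  1  1  1  1  1  1  1  1  1
 d  0  1  1  1  1  1  1  1  1  1
 h  0  1  1  1  1  1  1  1  1  1
 k  0  1  1  1  2  2  2  2  2  2

2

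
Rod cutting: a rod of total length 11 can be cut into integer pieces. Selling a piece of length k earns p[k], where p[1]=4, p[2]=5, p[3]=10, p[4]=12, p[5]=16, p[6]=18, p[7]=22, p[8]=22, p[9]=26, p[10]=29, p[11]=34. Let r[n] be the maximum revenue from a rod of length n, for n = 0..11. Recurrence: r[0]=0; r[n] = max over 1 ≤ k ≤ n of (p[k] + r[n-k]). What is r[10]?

40

   n    0    1    2    3    4    5    6    7    8    9   10   11
r[n]    0    4    8   12   16   20   24   28   32   36   40   44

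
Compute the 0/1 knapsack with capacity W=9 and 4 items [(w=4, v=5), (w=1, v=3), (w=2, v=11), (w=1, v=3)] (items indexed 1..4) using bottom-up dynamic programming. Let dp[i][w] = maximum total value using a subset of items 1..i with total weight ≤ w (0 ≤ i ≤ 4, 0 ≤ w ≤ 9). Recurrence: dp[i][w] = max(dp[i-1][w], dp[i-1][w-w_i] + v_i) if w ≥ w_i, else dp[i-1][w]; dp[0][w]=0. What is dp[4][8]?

i\w   0   1   2   3   4   5   6   7   8   9
  0   0   0   0   0   0   0   0   0   0   0
  1   0   0   0   0   5   5   5   5   5   5
  2   0   3   3   3   5   8   8   8   8   8
  3   0   3  11  14  14  14  16  19  19  19
  4   0   3  11  14  17  17  17  19  22  22

22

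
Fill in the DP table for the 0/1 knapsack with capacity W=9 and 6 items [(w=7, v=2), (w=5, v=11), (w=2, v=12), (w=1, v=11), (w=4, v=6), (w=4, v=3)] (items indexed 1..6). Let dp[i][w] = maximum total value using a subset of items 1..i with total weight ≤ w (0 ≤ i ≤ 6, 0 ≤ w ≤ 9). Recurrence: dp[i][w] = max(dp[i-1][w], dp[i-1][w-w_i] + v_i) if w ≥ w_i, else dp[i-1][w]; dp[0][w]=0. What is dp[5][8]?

i\w   0   1   2   3   4   5   6   7   8   9
  0   0   0   0   0   0   0   0   0   0   0
  1   0   0   0   0   0   0   0   2   2   2
  2   0   0   0   0   0  11  11  11  11  11
  3   0   0  12  12  12  12  12  23  23  23
  4   0  11  12  23  23  23  23  23  34  34
  5   0  11  12  23  23  23  23  29  34  34
  6   0  11  12  23  23  23  23  29  34  34

34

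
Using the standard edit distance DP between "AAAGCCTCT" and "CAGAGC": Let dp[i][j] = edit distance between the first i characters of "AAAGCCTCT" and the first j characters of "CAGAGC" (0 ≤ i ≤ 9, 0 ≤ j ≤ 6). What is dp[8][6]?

5

   ''  C  A  G  A  G  C
''  0  1  2  3  4  5  6
 A  1  1  1  2  3  4  5
 A  2  2  1  2  2  3  4
 A  3  3  2  2  2  3  4
 G  4  4  3  2  3  2  3
 C  5  4  4  3  3  3  2
 C  6  5  5  4  4  4  3
 T  7  6  6  5  5  5  4
 C  8  7  7  6  6  6  5
 T  9  8  8  7  7  7  6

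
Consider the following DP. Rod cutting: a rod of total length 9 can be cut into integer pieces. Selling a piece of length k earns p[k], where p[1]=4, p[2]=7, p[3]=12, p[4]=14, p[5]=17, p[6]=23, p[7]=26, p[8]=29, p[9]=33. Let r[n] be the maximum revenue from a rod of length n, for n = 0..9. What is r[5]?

   n    0    1    2    3    4    5    6    7    8    9
r[n]    0    4    8   12   16   20   24   28   32   36

20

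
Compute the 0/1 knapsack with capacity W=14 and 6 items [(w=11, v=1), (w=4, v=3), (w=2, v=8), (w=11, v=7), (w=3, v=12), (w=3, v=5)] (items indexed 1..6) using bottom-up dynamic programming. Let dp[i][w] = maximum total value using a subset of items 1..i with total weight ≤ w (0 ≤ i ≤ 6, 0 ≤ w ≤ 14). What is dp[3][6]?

i\w   0   1   2   3   4   5   6   7   8   9  10  11  12  13  14
  0   0   0   0   0   0   0   0   0   0   0   0   0   0   0   0
  1   0   0   0   0   0   0   0   0   0   0   0   1   1   1   1
  2   0   0   0   0   3   3   3   3   3   3   3   3   3   3   3
  3   0   0   8   8   8   8  11  11  11  11  11  11  11  11  11
  4   0   0   8   8   8   8  11  11  11  11  11  11  11  15  15
  5   0   0   8  12  12  20  20  20  20  23  23  23  23  23  23
  6   0   0   8  12  12  20  20  20  25  25  25  25  28  28  28

11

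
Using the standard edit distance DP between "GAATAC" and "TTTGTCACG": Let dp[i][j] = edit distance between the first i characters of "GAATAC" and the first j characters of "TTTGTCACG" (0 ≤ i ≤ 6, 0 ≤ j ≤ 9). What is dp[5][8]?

   ''  T  T  T  G  T  C  A  C  G
''  0  1  2  3  4  5  6  7  8  9
 G  1  1  2  3  3  4  5  6  7  8
 A  2  2  2  3  4  4  5  5  6  7
 A  3  3  3  3  4  5  5  5  6  7
 T  4  3  3  3  4  4  5  6  6  7
 A  5  4  4  4  4  5  5  5  6  7
 C  6  5  5  5  5  5  5  6  5  6

6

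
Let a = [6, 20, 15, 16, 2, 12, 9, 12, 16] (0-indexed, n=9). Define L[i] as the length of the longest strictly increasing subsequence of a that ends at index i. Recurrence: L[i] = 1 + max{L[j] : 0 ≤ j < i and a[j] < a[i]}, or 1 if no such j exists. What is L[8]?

4

   i    0    1    2    3    4    5    6    7    8
a[i]    6   20   15   16    2   12    9   12   16
L[i]    1    2    2    3    1    2    2    3    4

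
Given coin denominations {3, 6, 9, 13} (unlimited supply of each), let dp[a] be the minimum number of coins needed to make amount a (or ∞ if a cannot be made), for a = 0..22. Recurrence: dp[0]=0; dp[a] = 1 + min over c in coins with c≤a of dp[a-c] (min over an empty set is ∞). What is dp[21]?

 a  0  1  2  3  4  5  6  7  8  9 10 11 12 13 14 15 16 17 18 19 20 21 22
dp  0  -  -  1  -  -  1  -  -  1  -  -  2  1  -  2  2  -  2  2  -  3  2
(- denotes ∞ / unreachable)

3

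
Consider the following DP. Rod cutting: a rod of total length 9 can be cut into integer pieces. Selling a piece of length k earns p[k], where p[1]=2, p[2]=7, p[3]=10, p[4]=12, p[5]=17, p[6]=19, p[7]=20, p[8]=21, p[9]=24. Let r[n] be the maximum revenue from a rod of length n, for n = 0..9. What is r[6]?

21

   n    0    1    2    3    4    5    6    7    8    9
r[n]    0    2    7   10   14   17   21   24   28   31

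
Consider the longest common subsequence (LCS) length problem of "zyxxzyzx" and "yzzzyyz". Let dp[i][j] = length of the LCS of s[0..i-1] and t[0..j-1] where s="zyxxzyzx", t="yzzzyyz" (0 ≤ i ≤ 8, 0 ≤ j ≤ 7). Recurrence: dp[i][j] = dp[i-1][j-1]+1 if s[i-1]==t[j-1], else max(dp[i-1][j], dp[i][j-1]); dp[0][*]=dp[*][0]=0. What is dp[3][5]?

   ''  y  z  z  z  y  y  z
''  0  0  0  0  0  0  0  0
 z  0  0  1  1  1  1  1  1
 y  0  1  1  1  1  2  2  2
 x  0  1  1  1  1  2  2  2
 x  0  1  1  1  1  2  2  2
 z  0  1  2  2  2  2  2  3
 y  0  1  2  2  2  3  3  3
 z  0  1  2  3  3  3  3  4
 x  0  1  2  3  3  3  3  4

2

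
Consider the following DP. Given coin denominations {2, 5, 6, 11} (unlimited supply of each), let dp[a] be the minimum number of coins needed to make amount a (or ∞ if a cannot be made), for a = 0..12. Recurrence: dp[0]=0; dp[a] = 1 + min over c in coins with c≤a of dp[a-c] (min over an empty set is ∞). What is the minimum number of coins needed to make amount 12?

 a  0  1  2  3  4  5  6  7  8  9 10 11 12
dp  0  -  1  -  2  1  1  2  2  3  2  1  2
(- denotes ∞ / unreachable)

2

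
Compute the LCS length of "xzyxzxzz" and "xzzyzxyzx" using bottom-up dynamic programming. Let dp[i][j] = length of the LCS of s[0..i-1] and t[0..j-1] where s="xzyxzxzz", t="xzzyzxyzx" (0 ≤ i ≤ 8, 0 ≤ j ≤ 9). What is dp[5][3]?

   ''  x  z  z  y  z  x  y  z  x
''  0  0  0  0  0  0  0  0  0  0
 x  0  1  1  1  1  1  1  1  1  1
 z  0  1  2  2  2  2  2  2  2  2
 y  0  1  2  2  3  3  3  3  3  3
 x  0  1  2  2  3  3  4  4  4  4
 z  0  1  2  3  3  4  4  4  5  5
 x  0  1  2  3  3  4  5  5  5  6
 z  0  1  2  3  3  4  5  5  6  6
 z  0  1  2  3  3  4  5  5  6  6

3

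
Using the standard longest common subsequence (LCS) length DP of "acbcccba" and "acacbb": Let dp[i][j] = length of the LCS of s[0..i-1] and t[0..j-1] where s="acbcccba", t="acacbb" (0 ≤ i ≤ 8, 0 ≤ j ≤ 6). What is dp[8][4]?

3

   ''  a  c  a  c  b  b
''  0  0  0  0  0  0  0
 a  0  1  1  1  1  1  1
 c  0  1  2  2  2  2  2
 b  0  1  2  2  2  3  3
 c  0  1  2  2  3  3  3
 c  0  1  2  2  3  3  3
 c  0  1  2  2  3  3  3
 b  0  1  2  2  3  4  4
 a  0  1  2  3  3  4  4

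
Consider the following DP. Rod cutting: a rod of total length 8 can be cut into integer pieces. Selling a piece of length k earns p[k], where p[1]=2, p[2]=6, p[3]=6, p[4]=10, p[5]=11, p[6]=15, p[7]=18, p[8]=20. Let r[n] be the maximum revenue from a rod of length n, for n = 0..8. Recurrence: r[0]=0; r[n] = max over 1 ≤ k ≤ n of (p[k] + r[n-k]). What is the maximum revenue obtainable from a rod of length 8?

   n    0    1    2    3    4    5    6    7    8
r[n]    0    2    6    8   12   14   18   20   24

24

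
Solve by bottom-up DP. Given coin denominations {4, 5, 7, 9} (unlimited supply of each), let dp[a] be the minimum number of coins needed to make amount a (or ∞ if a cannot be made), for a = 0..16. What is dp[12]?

2

 a  0  1  2  3  4  5  6  7  8  9 10 11 12 13 14 15 16
dp  0  -  -  -  1  1  -  1  2  1  2  2  2  2  2  3  2
(- denotes ∞ / unreachable)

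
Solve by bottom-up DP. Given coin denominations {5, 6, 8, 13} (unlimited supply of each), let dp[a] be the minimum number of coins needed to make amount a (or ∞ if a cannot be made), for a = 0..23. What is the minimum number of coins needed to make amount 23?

3

 a  0  1  2  3  4  5  6  7  8  9 10 11 12 13 14 15 16 17 18 19 20 21 22 23
dp  0  -  -  -  -  1  1  -  1  -  2  2  2  1  2  3  2  3  2  2  3  2  3  3
(- denotes ∞ / unreachable)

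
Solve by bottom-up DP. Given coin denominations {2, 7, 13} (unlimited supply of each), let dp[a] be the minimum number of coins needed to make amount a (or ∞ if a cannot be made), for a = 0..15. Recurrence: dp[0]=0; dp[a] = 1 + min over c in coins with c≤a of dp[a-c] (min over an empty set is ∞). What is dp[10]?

5

 a  0  1  2  3  4  5  6  7  8  9 10 11 12 13 14 15
dp  0  -  1  -  2  -  3  1  4  2  5  3  6  1  2  2
(- denotes ∞ / unreachable)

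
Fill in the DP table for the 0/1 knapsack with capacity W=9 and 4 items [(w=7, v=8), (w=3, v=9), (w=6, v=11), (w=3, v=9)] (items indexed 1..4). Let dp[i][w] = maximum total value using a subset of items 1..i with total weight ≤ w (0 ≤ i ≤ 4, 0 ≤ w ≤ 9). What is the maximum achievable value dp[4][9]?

i\w   0   1   2   3   4   5   6   7   8   9
  0   0   0   0   0   0   0   0   0   0   0
  1   0   0   0   0   0   0   0   8   8   8
  2   0   0   0   9   9   9   9   9   9   9
  3   0   0   0   9   9   9  11  11  11  20
  4   0   0   0   9   9   9  18  18  18  20

20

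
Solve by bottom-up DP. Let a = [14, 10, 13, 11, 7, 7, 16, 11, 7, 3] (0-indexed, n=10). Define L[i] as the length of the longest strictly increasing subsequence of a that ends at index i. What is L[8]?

1

   i    0    1    2    3    4    5    6    7    8    9
a[i]   14   10   13   11    7    7   16   11    7    3
L[i]    1    1    2    2    1    1    3    2    1    1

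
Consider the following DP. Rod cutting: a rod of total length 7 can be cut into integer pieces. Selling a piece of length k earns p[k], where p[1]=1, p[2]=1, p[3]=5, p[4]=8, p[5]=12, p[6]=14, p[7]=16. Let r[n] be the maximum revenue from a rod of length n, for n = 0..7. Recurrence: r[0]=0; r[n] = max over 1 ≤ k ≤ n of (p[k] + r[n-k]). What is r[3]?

5

   n    0    1    2    3    4    5    6    7
r[n]    0    1    2    5    8   12   14   16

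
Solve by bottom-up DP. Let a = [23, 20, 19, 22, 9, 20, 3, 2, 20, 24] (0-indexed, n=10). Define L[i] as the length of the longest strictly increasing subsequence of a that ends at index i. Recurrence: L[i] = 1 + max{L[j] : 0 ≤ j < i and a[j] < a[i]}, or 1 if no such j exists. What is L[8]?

2

   i    0    1    2    3    4    5    6    7    8    9
a[i]   23   20   19   22    9   20    3    2   20   24
L[i]    1    1    1    2    1    2    1    1    2    3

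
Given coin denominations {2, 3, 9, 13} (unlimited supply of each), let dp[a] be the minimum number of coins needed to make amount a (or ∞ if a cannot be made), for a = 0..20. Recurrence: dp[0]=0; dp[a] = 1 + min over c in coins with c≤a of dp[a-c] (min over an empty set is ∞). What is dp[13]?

 a  0  1  2  3  4  5  6  7  8  9 10 11 12 13 14 15 16 17 18 19 20
dp  0  -  1  1  2  2  2  3  3  1  4  2  2  1  3  2  2  3  2  3  3
(- denotes ∞ / unreachable)

1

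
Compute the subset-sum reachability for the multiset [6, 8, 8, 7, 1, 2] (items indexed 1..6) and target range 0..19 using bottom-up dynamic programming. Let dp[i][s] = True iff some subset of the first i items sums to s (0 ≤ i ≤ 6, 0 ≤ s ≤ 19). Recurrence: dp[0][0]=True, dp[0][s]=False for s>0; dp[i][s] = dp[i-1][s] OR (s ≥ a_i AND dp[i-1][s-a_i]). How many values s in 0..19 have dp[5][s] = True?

i\s   0   1   2   3   4   5   6   7   8   9  10  11  12  13  14  15  16  17  18  19
  0   T   F   F   F   F   F   F   F   F   F   F   F   F   F   F   F   F   F   F   F
  1   T   F   F   F   F   F   T   F   F   F   F   F   F   F   F   F   F   F   F   F
  2   T   F   F   F   F   F   T   F   T   F   F   F   F   F   T   F   F   F   F   F
  3   T   F   F   F   F   F   T   F   T   F   F   F   F   F   T   F   T   F   F   F
  4   T   F   F   F   F   F   T   T   T   F   F   F   F   T   T   T   T   F   F   F
  5   T   T   F   F   F   F   T   T   T   T   F   F   F   T   T   T   T   T   F   F
  6   T   T   T   T   F   F   T   T   T   T   T   T   F   T   T   T   T   T   T   T

11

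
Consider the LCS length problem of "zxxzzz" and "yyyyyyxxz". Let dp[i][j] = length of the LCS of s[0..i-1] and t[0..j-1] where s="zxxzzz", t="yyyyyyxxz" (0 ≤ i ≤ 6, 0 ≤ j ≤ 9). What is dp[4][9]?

3

   ''  y  y  y  y  y  y  x  x  z
''  0  0  0  0  0  0  0  0  0  0
 z  0  0  0  0  0  0  0  0  0  1
 x  0  0  0  0  0  0  0  1  1  1
 x  0  0  0  0  0  0  0  1  2  2
 z  0  0  0  0  0  0  0  1  2  3
 z  0  0  0  0  0  0  0  1  2  3
 z  0  0  0  0  0  0  0  1  2  3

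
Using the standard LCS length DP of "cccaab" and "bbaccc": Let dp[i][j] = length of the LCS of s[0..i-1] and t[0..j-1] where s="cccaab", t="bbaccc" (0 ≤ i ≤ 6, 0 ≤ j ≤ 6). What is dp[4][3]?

1

   ''  b  b  a  c  c  c
''  0  0  0  0  0  0  0
 c  0  0  0  0  1  1  1
 c  0  0  0  0  1  2  2
 c  0  0  0  0  1  2  3
 a  0  0  0  1  1  2  3
 a  0  0  0  1  1  2  3
 b  0  1  1  1  1  2  3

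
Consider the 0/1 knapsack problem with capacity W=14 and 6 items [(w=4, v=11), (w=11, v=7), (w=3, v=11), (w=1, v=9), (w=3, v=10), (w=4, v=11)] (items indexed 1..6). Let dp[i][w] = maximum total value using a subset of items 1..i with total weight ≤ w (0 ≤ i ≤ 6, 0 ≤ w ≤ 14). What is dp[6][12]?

42

i\w   0   1   2   3   4   5   6   7   8   9  10  11  12  13  14
  0   0   0   0   0   0   0   0   0   0   0   0   0   0   0   0
  1   0   0   0   0  11  11  11  11  11  11  11  11  11  11  11
  2   0   0   0   0  11  11  11  11  11  11  11  11  11  11  11
  3   0   0   0  11  11  11  11  22  22  22  22  22  22  22  22
  4   0   9   9  11  20  20  20  22  31  31  31  31  31  31  31
  5   0   9   9  11  20  20  21  30  31  31  32  41  41  41  41
  6   0   9   9  11  20  20  21  30  31  31  32  41  42  42  43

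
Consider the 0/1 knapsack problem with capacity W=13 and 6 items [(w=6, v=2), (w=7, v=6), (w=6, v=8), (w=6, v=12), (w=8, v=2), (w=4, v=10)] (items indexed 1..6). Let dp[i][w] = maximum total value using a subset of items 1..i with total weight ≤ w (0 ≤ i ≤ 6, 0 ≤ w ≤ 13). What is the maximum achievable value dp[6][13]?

i\w   0   1   2   3   4   5   6   7   8   9  10  11  12  13
  0   0   0   0   0   0   0   0   0   0   0   0   0   0   0
  1   0   0   0   0   0   0   2   2   2   2   2   2   2   2
  2   0   0   0   0   0   0   2   6   6   6   6   6   6   8
  3   0   0   0   0   0   0   8   8   8   8   8   8  10  14
  4   0   0   0   0   0   0  12  12  12  12  12  12  20  20
  5   0   0   0   0   0   0  12  12  12  12  12  12  20  20
  6   0   0   0   0  10  10  12  12  12  12  22  22  22  22

22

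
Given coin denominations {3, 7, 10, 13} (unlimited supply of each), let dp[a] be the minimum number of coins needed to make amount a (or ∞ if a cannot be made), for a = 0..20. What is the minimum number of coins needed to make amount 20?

 a  0  1  2  3  4  5  6  7  8  9 10 11 12 13 14 15 16 17 18 19 20
dp  0  -  -  1  -  -  2  1  -  3  1  -  4  1  2  5  2  2  6  3  2
(- denotes ∞ / unreachable)

2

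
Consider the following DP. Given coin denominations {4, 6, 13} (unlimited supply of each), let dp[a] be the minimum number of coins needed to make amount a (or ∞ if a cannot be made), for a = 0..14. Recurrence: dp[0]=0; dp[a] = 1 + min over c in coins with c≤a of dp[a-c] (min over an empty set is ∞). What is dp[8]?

2

 a  0  1  2  3  4  5  6  7  8  9 10 11 12 13 14
dp  0  -  -  -  1  -  1  -  2  -  2  -  2  1  3
(- denotes ∞ / unreachable)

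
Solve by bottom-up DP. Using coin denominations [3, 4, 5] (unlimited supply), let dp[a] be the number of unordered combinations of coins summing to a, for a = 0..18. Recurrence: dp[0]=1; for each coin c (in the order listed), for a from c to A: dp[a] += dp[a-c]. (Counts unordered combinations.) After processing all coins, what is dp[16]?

4

after  coin     0     1     2     3     4     5     6     7     8     9    10    11    12    13    14    15    16    17    18
          3     1     0     0     1     0     0     1     0     0     1     0     0     1     0     0     1     0     0     1
          4     1     0     0     1     1     0     1     1     1     1     1     1     2     1     1     2     2     1     2
          5     1     0     0     1     1     1     1     1     2     2     2     2     3     3     3     4     4     4     5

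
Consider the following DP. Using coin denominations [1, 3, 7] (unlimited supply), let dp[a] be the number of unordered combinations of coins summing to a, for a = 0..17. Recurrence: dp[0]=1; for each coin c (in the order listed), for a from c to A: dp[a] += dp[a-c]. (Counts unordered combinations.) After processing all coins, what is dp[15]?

after  coin     0     1     2     3     4     5     6     7     8     9    10    11    12    13    14    15    16    17
          1     1     1     1     1     1     1     1     1     1     1     1     1     1     1     1     1     1     1
          3     1     1     1     2     2     2     3     3     3     4     4     4     5     5     5     6     6     6
          7     1     1     1     2     2     2     3     4     4     5     6     6     7     8     9    10    11    12

10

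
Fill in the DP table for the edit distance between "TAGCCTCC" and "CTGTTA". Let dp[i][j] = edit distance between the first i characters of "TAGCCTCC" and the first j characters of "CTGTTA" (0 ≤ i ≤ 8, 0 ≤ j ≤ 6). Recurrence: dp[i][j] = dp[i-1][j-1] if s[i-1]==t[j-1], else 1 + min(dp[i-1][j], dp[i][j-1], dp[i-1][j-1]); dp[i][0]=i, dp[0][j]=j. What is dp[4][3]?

   ''  C  T  G  T  T  A
''  0  1  2  3  4  5  6
 T  1  1  1  2  3  4  5
 A  2  2  2  2  3  4  4
 G  3  3  3  2  3  4  5
 C  4  3  4  3  3  4  5
 C  5  4  4  4  4  4  5
 T  6  5  4  5  4  4  5
 C  7  6  5  5  5  5  5
 C  8  7  6  6  6  6  6

3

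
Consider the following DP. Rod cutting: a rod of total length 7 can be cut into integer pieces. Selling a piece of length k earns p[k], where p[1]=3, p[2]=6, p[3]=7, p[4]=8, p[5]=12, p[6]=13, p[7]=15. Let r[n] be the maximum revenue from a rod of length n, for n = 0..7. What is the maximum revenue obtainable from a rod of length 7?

21

   n    0    1    2    3    4    5    6    7
r[n]    0    3    6    9   12   15   18   21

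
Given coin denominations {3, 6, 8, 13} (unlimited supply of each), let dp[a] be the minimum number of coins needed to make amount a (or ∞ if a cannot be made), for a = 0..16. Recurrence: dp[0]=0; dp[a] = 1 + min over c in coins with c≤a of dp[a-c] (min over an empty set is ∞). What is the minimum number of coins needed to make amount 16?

 a  0  1  2  3  4  5  6  7  8  9 10 11 12 13 14 15 16
dp  0  -  -  1  -  -  1  -  1  2  -  2  2  1  2  3  2
(- denotes ∞ / unreachable)

2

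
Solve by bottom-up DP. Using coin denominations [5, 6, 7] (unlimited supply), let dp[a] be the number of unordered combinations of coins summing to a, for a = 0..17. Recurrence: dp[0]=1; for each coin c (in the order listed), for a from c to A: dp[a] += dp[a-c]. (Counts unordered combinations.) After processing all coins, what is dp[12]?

2

after  coin     0     1     2     3     4     5     6     7     8     9    10    11    12    13    14    15    16    17
          5     1     0     0     0     0     1     0     0     0     0     1     0     0     0     0     1     0     0
          6     1     0     0     0     0     1     1     0     0     0     1     1     1     0     0     1     1     1
          7     1     0     0     0     0     1     1     1     0     0     1     1     2     1     1     1     1     2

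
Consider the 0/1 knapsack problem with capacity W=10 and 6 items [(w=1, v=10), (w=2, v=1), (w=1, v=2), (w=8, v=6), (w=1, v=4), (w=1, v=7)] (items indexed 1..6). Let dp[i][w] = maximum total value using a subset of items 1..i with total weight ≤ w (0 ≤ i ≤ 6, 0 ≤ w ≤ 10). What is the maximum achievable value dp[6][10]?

24

i\w   0   1   2   3   4   5   6   7   8   9  10
  0   0   0   0   0   0   0   0   0   0   0   0
  1   0  10  10  10  10  10  10  10  10  10  10
  2   0  10  10  11  11  11  11  11  11  11  11
  3   0  10  12  12  13  13  13  13  13  13  13
  4   0  10  12  12  13  13  13  13  13  16  18
  5   0  10  14  16  16  17  17  17  17  17  20
  6   0  10  17  21  23  23  24  24  24  24  24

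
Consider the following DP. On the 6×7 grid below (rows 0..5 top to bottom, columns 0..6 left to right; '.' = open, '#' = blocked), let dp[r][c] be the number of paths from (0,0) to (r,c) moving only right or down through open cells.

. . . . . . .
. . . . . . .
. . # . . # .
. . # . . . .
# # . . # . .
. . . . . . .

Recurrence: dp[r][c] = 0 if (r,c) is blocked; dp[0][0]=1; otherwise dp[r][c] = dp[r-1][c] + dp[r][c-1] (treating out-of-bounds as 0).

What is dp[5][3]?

r\c   0   1   2   3   4   5   6
  0   1   1   1   1   1   1   1
  1   1   2   3   4   5   6   7
  2   1   3   0   4   9   0   7
  3   1   4   0   4  13  13  20
  4   0   0   0   4   0  13  33
  5   0   0   0   4   4  17  50

4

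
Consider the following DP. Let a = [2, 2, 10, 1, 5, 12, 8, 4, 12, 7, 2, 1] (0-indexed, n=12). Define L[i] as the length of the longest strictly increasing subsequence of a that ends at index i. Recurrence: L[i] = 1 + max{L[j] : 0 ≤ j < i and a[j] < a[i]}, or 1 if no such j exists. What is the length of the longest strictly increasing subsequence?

4

   i    0    1    2    3    4    5    6    7    8    9   10   11
a[i]    2    2   10    1    5   12    8    4   12    7    2    1
L[i]    1    1    2    1    2    3    3    2    4    3    2    1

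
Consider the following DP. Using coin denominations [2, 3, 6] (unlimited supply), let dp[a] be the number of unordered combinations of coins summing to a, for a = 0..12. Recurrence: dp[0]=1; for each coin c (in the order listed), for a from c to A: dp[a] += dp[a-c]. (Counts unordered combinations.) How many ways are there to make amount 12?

6

after  coin     0     1     2     3     4     5     6     7     8     9    10    11    12
          2     1     0     1     0     1     0     1     0     1     0     1     0     1
          3     1     0     1     1     1     1     2     1     2     2     2     2     3
          6     1     0     1     1     1     1     3     1     3     3     3     3     6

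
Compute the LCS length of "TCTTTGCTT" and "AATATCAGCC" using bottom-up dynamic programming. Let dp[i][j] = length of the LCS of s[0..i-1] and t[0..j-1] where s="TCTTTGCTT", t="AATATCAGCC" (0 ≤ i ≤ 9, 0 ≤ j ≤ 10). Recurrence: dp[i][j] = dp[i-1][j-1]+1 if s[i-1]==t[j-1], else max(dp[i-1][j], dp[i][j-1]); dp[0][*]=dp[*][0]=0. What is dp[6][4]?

   ''  A  A  T  A  T  C  A  G  C  C
''  0  0  0  0  0  0  0  0  0  0  0
 T  0  0  0  1  1  1  1  1  1  1  1
 C  0  0  0  1  1  1  2  2  2  2  2
 T  0  0  0  1  1  2  2  2  2  2  2
 T  0  0  0  1  1  2  2  2  2  2  2
 T  0  0  0  1  1  2  2  2  2  2  2
 G  0  0  0  1  1  2  2  2  3  3  3
 C  0  0  0  1  1  2  3  3  3  4  4
 T  0  0  0  1  1  2  3  3  3  4  4
 T  0  0  0  1  1  2  3  3  3  4  4

1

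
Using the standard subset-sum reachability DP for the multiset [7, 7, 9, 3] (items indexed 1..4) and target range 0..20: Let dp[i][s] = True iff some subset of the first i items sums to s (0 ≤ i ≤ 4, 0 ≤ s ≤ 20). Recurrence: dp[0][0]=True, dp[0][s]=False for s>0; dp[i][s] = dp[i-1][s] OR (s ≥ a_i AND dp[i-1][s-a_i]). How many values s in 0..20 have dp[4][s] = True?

10

i\s   0   1   2   3   4   5   6   7   8   9  10  11  12  13  14  15  16  17  18  19  20
  0   T   F   F   F   F   F   F   F   F   F   F   F   F   F   F   F   F   F   F   F   F
  1   T   F   F   F   F   F   F   T   F   F   F   F   F   F   F   F   F   F   F   F   F
  2   T   F   F   F   F   F   F   T   F   F   F   F   F   F   T   F   F   F   F   F   F
  3   T   F   F   F   F   F   F   T   F   T   F   F   F   F   T   F   T   F   F   F   F
  4   T   F   F   T   F   F   F   T   F   T   T   F   T   F   T   F   T   T   F   T   F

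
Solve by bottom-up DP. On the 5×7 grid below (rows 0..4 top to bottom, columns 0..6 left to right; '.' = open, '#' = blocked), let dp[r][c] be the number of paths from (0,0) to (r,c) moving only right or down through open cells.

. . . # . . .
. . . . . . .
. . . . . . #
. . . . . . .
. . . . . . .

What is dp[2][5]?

15

r\c   0   1   2   3   4   5   6
  0   1   1   1   0   0   0   0
  1   1   2   3   3   3   3   3
  2   1   3   6   9  12  15   0
  3   1   4  10  19  31  46  46
  4   1   5  15  34  65 111 157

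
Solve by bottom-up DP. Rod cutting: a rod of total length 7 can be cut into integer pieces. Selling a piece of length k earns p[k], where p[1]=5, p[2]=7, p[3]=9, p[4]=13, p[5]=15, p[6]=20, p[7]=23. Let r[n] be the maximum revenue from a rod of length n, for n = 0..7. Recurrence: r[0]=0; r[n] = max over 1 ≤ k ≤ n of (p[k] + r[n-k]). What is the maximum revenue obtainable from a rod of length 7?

35

   n    0    1    2    3    4    5    6    7
r[n]    0    5   10   15   20   25   30   35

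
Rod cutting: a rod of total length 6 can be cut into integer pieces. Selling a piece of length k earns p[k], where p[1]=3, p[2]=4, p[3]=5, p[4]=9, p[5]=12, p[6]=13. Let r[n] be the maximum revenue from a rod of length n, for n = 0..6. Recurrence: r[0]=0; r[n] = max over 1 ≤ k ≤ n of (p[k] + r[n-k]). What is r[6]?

18

   n    0    1    2    3    4    5    6
r[n]    0    3    6    9   12   15   18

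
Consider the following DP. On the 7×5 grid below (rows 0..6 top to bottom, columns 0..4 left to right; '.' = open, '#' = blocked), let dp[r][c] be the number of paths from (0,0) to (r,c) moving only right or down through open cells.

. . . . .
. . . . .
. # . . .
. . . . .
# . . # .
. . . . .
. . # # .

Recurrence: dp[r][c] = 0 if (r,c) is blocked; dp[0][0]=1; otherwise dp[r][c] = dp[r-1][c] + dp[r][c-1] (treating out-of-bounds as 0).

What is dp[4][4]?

r\c   0   1   2   3   4
  0   1   1   1   1   1
  1   1   2   3   4   5
  2   1   0   3   7  12
  3   1   1   4  11  23
  4   0   1   5   0  23
  5   0   1   6   6  29
  6   0   1   0   0  29

23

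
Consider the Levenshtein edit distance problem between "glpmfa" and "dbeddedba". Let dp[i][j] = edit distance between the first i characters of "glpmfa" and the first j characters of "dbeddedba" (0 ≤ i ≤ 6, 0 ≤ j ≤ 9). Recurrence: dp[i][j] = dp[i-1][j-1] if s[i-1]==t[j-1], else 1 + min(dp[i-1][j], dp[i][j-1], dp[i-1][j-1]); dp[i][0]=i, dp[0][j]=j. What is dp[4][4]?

4

   ''  d  b  e  d  d  e  d  b  a
''  0  1  2  3  4  5  6  7  8  9
 g  1  1  2  3  4  5  6  7  8  9
 l  2  2  2  3  4  5  6  7  8  9
 p  3  3  3  3  4  5  6  7  8  9
 m  4  4  4  4  4  5  6  7  8  9
 f  5  5  5  5  5  5  6  7  8  9
 a  6  6  6  6  6  6  6  7  8  8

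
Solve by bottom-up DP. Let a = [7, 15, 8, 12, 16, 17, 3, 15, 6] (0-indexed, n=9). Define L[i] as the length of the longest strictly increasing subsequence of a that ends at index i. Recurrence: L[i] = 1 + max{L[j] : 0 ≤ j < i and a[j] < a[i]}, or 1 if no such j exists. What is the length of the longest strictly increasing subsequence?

5

   i    0    1    2    3    4    5    6    7    8
a[i]    7   15    8   12   16   17    3   15    6
L[i]    1    2    2    3    4    5    1    4    2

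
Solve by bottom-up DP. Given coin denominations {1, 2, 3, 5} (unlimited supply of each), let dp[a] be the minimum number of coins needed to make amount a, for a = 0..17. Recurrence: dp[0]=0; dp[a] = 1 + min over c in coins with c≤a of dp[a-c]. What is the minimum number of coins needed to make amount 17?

 a  0  1  2  3  4  5  6  7  8  9 10 11 12 13 14 15 16 17
dp  0  1  1  1  2  1  2  2  2  3  2  3  3  3  4  3  4  4

4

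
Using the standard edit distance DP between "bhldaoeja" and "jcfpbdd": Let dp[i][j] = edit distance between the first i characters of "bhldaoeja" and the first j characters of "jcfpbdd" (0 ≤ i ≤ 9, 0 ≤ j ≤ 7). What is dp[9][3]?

   ''  j  c  f  p  b  d  d
''  0  1  2  3  4  5  6  7
 b  1  1  2  3  4  4  5  6
 h  2  2  2  3  4  5  5  6
 l  3  3  3  3  4  5  6  6
 d  4  4  4  4  4  5  5  6
 a  5  5  5  5  5  5  6  6
 o  6  6  6  6  6  6  6  7
 e  7  7  7  7  7  7  7  7
 j  8  7  8  8  8  8  8  8
 a  9  8  8  9  9  9  9  9

9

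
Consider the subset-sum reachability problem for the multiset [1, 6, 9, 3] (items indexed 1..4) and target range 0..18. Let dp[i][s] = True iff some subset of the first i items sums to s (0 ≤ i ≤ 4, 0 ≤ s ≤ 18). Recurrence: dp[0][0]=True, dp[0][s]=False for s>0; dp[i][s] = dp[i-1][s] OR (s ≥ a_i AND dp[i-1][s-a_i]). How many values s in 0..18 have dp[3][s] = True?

8

i\s   0   1   2   3   4   5   6   7   8   9  10  11  12  13  14  15  16  17  18
  0   T   F   F   F   F   F   F   F   F   F   F   F   F   F   F   F   F   F   F
  1   T   T   F   F   F   F   F   F   F   F   F   F   F   F   F   F   F   F   F
  2   T   T   F   F   F   F   T   T   F   F   F   F   F   F   F   F   F   F   F
  3   T   T   F   F   F   F   T   T   F   T   T   F   F   F   F   T   T   F   F
  4   T   T   F   T   T   F   T   T   F   T   T   F   T   T   F   T   T   F   T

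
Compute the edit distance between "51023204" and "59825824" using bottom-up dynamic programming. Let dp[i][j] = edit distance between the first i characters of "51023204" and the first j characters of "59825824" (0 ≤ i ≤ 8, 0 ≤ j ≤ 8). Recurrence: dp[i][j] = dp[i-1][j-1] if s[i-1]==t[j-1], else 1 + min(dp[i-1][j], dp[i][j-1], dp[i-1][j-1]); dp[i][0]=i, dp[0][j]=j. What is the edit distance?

   ''  5  9  8  2  5  8  2  4
''  0  1  2  3  4  5  6  7  8
 5  1  0  1  2  3  4  5  6  7
 1  2  1  1  2  3  4  5  6  7
 0  3  2  2  2  3  4  5  6  7
 2  4  3  3  3  2  3  4  5  6
 3  5  4  4  4  3  3  4  5  6
 2  6  5  5  5  4  4  4  4  5
 0  7  6  6  6  5  5  5  5  5
 4  8  7  7  7  6  6  6  6  5

5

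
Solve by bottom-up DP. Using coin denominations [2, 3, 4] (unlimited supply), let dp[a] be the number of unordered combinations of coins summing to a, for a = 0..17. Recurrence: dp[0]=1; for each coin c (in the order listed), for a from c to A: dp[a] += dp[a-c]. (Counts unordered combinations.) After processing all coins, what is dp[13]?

5

after  coin     0     1     2     3     4     5     6     7     8     9    10    11    12    13    14    15    16    17
          2     1     0     1     0     1     0     1     0     1     0     1     0     1     0     1     0     1     0
          3     1     0     1     1     1     1     2     1     2     2     2     2     3     2     3     3     3     3
          4     1     0     1     1     2     1     3     2     4     3     5     4     7     5     8     7    10     8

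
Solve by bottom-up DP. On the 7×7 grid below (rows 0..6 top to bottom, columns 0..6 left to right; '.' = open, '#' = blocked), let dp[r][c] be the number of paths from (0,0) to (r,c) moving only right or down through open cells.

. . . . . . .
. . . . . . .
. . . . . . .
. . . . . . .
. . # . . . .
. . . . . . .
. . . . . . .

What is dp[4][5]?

r\c   0   1   2   3   4   5   6
  0   1   1   1   1   1   1   1
  1   1   2   3   4   5   6   7
  2   1   3   6  10  15  21  28
  3   1   4  10  20  35  56  84
  4   1   5   0  20  55 111 195
  5   1   6   6  26  81 192 387
  6   1   7  13  39 120 312 699

111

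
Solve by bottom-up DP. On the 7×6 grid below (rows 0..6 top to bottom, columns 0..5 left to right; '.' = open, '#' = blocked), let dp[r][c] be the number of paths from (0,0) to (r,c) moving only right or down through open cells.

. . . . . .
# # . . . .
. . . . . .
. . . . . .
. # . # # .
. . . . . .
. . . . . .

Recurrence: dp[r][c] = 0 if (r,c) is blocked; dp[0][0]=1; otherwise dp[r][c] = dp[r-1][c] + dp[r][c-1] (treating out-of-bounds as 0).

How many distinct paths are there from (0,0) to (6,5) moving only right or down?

r\c   0   1   2   3   4   5
  0   1   1   1   1   1   1
  1   0   0   1   2   3   4
  2   0   0   1   3   6  10
  3   0   0   1   4  10  20
  4   0   0   1   0   0  20
  5   0   0   1   1   1  21
  6   0   0   1   2   3  24

24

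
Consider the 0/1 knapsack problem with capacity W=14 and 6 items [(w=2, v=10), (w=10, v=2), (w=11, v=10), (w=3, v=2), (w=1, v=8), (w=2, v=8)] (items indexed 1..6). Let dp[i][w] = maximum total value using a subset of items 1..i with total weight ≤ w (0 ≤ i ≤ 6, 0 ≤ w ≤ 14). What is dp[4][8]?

i\w   0   1   2   3   4   5   6   7   8   9  10  11  12  13  14
  0   0   0   0   0   0   0   0   0   0   0   0   0   0   0   0
  1   0   0  10  10  10  10  10  10  10  10  10  10  10  10  10
  2   0   0  10  10  10  10  10  10  10  10  10  10  12  12  12
  3   0   0  10  10  10  10  10  10  10  10  10  10  12  20  20
  4   0   0  10  10  10  12  12  12  12  12  12  12  12  20  20
  5   0   8  10  18  18  18  20  20  20  20  20  20  20  20  28
  6   0   8  10  18  18  26  26  26  28  28  28  28  28  28  28

12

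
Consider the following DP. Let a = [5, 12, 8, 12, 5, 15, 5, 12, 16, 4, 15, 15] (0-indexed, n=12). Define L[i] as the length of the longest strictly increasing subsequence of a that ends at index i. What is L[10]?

   i    0    1    2    3    4    5    6    7    8    9   10   11
a[i]    5   12    8   12    5   15    5   12   16    4   15   15
L[i]    1    2    2    3    1    4    1    3    5    1    4    4

4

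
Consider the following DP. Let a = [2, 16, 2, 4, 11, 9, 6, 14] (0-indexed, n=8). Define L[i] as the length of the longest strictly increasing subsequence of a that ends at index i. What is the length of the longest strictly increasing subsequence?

4

   i    0    1    2    3    4    5    6    7
a[i]    2   16    2    4   11    9    6   14
L[i]    1    2    1    2    3    3    3    4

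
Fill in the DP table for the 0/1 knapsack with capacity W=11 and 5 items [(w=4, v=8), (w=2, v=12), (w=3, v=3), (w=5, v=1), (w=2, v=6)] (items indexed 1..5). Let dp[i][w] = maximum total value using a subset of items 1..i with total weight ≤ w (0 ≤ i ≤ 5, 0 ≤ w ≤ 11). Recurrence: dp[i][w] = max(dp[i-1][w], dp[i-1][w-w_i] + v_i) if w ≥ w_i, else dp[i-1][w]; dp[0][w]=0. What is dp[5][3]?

i\w   0   1   2   3   4   5   6   7   8   9  10  11
  0   0   0   0   0   0   0   0   0   0   0   0   0
  1   0   0   0   0   8   8   8   8   8   8   8   8
  2   0   0  12  12  12  12  20  20  20  20  20  20
  3   0   0  12  12  12  15  20  20  20  23  23  23
  4   0   0  12  12  12  15  20  20  20  23  23  23
  5   0   0  12  12  18  18  20  21  26  26  26  29

12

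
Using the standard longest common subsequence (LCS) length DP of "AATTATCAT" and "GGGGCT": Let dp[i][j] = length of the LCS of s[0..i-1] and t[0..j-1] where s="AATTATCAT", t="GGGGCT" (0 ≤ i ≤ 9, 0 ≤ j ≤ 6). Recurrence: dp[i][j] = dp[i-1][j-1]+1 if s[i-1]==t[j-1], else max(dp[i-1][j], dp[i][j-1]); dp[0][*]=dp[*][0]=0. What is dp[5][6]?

1

   ''  G  G  G  G  C  T
''  0  0  0  0  0  0  0
 A  0  0  0  0  0  0  0
 A  0  0  0  0  0  0  0
 T  0  0  0  0  0  0  1
 T  0  0  0  0  0  0  1
 A  0  0  0  0  0  0  1
 T  0  0  0  0  0  0  1
 C  0  0  0  0  0  1  1
 A  0  0  0  0  0  1  1
 T  0  0  0  0  0  1  2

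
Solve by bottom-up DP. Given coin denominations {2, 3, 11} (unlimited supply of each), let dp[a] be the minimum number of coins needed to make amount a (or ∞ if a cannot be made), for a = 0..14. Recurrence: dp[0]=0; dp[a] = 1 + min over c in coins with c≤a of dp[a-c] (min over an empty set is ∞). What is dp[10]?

 a  0  1  2  3  4  5  6  7  8  9 10 11 12 13 14
dp  0  -  1  1  2  2  2  3  3  3  4  1  4  2  2
(- denotes ∞ / unreachable)

4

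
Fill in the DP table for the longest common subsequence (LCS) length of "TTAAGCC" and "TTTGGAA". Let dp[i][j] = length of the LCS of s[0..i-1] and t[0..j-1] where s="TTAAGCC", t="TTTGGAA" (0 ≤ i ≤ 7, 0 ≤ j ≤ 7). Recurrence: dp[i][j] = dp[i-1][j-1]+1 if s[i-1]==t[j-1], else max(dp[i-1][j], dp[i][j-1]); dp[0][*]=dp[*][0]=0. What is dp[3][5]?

   ''  T  T  T  G  G  A  A
''  0  0  0  0  0  0  0  0
 T  0  1  1  1  1  1  1  1
 T  0  1  2  2  2  2  2  2
 A  0  1  2  2  2  2  3  3
 A  0  1  2  2  2  2  3  4
 G  0  1  2  2  3  3  3  4
 C  0  1  2  2  3  3  3  4
 C  0  1  2  2  3  3  3  4

2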